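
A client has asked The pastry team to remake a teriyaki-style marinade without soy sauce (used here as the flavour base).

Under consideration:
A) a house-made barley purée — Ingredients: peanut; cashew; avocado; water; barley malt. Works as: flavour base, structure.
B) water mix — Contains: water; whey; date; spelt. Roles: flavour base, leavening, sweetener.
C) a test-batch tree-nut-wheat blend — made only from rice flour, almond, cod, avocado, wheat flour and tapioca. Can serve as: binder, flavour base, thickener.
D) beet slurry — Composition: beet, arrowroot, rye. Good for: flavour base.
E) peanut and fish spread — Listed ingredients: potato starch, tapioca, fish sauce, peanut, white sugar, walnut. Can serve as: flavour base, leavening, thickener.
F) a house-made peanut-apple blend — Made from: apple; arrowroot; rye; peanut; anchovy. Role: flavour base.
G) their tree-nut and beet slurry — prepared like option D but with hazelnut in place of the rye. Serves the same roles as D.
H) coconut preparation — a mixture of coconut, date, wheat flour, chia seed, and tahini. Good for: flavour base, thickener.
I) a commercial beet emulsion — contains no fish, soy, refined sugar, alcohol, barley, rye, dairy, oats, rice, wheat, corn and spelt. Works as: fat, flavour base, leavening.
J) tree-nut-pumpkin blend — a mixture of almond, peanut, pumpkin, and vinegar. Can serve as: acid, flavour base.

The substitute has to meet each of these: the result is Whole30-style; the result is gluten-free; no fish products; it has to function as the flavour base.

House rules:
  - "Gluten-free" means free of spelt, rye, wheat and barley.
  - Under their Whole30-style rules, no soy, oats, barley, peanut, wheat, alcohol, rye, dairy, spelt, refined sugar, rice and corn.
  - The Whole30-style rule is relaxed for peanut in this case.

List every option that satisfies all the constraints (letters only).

G, I, J

A: has barley malt, so not gluten-free; has barley malt, so not Whole30-style — no
B: has spelt, so not gluten-free; has whey, so not Whole30-style — no
C: has wheat flour, so not gluten-free; has rice flour, so not Whole30-style (and 1 more) — reject
D: has rye, so not gluten-free; has rye, so not Whole30-style — out
E: has white sugar, so not Whole30-style; has fish sauce, so not fish-free — out
F: has rye, so not gluten-free; has rye, so not Whole30-style (and 1 more) — no
G: works as a flavour base, gluten-free, Whole30-style — valid
H: has wheat flour, so not gluten-free; has wheat flour, so not Whole30-style — out
I: every rule checks out — keep
J: peanut is permitted under the Whole30-style carve-out; nothing else excluded — keep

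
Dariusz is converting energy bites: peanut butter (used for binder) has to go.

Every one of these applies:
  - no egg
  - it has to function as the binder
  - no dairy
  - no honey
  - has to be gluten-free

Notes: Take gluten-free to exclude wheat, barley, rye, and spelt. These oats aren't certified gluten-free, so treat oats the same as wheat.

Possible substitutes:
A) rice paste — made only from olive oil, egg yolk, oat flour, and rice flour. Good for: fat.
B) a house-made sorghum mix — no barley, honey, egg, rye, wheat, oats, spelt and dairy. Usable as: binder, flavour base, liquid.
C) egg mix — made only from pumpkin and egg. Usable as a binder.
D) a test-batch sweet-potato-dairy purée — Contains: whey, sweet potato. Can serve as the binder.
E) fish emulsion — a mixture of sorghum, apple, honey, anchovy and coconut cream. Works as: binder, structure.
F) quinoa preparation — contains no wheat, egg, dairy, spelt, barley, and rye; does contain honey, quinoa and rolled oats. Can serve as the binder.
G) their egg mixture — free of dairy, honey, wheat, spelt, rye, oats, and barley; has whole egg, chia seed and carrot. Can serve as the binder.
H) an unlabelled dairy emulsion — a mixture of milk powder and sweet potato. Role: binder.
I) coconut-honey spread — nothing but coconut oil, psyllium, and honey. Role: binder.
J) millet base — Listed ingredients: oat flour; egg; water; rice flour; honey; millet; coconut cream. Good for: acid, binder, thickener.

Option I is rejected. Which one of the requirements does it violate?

honey-free

usable as a binder: satisfied
gluten-free: satisfied
egg-free: satisfied
dairy-free: satisfied
honey-free: has honey — fails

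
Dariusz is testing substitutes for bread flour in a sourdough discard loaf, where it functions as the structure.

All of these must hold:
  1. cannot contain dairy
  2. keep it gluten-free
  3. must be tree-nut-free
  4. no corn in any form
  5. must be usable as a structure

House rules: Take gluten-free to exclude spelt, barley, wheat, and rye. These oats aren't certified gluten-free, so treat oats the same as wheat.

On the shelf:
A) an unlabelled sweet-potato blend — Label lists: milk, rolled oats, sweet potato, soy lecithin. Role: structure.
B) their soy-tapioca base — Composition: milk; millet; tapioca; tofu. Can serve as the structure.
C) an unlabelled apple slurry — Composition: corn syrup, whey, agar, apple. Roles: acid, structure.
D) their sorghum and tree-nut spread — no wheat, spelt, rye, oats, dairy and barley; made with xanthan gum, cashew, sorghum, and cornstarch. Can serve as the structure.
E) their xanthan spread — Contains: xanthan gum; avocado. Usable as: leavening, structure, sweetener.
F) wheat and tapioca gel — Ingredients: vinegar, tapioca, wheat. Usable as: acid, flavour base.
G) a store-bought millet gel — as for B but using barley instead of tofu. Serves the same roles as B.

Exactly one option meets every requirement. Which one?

E

A: has rolled oats, so not gluten-free; has milk, so not dairy-free — reject
B: has milk, so not dairy-free — out
C: has whey, so not dairy-free; has corn syrup, so not corn-free — no
D: has cornstarch, so not corn-free; has cashew, so not tree-nut-free — out
E: every rule checks out — OK
F: not usable as a structure; has wheat, so not gluten-free — no
G: has barley, so not gluten-free; has milk, so not dairy-free — out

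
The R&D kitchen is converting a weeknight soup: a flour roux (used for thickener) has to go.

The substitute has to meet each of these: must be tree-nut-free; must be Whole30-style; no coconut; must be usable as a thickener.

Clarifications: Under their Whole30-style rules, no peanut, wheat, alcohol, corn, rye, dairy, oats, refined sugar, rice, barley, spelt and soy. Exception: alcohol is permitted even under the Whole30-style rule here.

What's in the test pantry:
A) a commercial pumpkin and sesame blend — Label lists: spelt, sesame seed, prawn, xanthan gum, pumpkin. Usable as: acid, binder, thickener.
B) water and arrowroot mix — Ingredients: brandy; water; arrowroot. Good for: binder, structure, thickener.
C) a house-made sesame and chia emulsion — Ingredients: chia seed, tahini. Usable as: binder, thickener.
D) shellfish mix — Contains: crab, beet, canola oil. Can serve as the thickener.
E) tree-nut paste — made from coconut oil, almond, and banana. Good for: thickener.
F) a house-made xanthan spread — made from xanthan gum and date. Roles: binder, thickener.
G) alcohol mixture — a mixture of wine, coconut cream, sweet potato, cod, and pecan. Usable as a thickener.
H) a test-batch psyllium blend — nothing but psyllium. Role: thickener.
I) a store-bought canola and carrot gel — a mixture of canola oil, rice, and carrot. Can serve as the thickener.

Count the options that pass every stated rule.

A: has spelt, so not Whole30-style — out
B: alcohol is permitted under the Whole30-style carve-out; nothing else excluded — OK
C: works as a thickener, Whole30-style, no tree nuts — valid
D: no tree nuts, Whole30-style — OK
E: has coconut oil, so not coconut-free; has almond, so not tree-nut-free — out
F: only xanthan gum and date; none excluded — keep
G: has coconut cream, so not coconut-free; has pecan, so not tree-nut-free — reject
H: only psyllium; none excluded — keep
I: has rice, so not Whole30-style — reject

5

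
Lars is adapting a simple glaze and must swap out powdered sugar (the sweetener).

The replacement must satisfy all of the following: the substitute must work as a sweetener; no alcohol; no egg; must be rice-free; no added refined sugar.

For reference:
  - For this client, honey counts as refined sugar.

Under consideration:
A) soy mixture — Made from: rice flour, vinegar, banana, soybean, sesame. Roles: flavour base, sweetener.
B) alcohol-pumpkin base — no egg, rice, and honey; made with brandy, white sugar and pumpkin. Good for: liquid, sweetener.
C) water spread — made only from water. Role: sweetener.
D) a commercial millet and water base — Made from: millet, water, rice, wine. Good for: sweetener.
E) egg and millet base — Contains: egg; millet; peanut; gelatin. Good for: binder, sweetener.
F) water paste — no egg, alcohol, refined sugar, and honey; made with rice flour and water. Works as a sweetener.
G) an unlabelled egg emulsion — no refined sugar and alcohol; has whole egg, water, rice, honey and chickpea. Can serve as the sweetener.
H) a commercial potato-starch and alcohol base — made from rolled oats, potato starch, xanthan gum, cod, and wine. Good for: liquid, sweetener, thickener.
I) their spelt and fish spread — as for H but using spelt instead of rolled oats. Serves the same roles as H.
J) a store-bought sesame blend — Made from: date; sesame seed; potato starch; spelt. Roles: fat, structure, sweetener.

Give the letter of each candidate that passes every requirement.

C, J

A: has rice flour, so not rice-free — no
B: has white sugar, so not no-added-sugar; has brandy, so not alcohol-free — no
C: nothing on the exclusion list — keep
D: has rice, so not rice-free; has wine, so not alcohol-free — no
E: has egg, so not egg-free — no
F: has rice flour, so not rice-free — out
G: has rice, so not rice-free; has honey, so not no-added-sugar (and 1 more) — reject
H: has wine, so not alcohol-free — reject
I: has wine, so not alcohol-free — reject
J: sesame seed and spelt etc. — none of it excluded — OK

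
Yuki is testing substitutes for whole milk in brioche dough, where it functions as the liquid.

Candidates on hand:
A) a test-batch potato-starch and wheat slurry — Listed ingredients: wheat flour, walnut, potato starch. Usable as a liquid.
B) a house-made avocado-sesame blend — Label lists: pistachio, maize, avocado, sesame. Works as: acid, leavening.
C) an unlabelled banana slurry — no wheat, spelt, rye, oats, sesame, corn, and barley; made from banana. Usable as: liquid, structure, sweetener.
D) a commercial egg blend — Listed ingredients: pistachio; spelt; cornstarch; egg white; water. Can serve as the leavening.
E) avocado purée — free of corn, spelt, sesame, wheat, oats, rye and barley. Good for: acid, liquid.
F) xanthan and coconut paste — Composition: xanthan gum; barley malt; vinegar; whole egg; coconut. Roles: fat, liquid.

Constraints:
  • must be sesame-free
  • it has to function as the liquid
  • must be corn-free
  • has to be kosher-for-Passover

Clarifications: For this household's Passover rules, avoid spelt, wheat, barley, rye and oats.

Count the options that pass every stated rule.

2

A: has wheat flour, so not kosher-for-Passover — out
B: not usable as a liquid; has sesame, so not sesame-free (and 1 more) — out
C: kosher-for-Passover, no corn — keep
D: not usable as a liquid; has spelt, so not kosher-for-Passover (and 1 more) — no
E: all constraints satisfied — OK
F: has barley malt, so not kosher-for-Passover — no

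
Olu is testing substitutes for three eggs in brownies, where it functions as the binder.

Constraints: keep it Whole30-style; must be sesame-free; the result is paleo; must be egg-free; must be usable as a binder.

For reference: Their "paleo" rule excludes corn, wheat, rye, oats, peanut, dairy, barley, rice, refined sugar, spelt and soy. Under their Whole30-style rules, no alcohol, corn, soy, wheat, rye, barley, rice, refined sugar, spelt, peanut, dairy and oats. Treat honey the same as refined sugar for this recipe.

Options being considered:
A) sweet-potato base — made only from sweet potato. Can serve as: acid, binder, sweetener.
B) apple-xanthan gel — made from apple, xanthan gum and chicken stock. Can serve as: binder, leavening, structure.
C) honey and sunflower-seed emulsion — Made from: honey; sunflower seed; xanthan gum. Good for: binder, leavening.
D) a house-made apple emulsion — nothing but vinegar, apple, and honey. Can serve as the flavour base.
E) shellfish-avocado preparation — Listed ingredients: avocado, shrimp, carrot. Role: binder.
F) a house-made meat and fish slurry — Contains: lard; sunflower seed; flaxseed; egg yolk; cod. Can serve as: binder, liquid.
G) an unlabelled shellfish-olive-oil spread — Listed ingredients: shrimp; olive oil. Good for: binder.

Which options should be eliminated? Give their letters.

A: works as a binder, no sesame, no egg — OK
B: every rule checks out — OK
C: has honey, so not paleo; has honey, so not Whole30-style — reject
D: not usable as a binder; has honey, so not paleo (and 1 more) — reject
E: all constraints satisfied — keep
F: has egg yolk, so not egg-free — no
G: all constraints satisfied — valid

C, D, F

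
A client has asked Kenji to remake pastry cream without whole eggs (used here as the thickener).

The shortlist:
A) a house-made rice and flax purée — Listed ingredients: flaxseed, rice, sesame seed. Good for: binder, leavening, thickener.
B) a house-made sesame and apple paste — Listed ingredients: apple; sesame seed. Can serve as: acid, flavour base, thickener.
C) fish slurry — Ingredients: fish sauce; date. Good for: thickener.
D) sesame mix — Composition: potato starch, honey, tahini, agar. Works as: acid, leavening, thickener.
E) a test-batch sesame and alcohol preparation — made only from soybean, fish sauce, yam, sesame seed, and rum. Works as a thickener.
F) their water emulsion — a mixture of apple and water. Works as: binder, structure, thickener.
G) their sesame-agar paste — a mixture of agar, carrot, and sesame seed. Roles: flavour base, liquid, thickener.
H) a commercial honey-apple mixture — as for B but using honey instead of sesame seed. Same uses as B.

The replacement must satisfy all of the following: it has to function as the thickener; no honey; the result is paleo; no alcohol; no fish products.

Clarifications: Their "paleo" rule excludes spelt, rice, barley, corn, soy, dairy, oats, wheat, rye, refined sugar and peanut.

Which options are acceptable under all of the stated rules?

B, F, G

A: has rice, so not paleo — out
B: paleo, no alcohol — keep
C: has fish sauce, so not fish-free — reject
D: has honey, so not honey-free — out
E: has soybean, so not paleo; has fish sauce, so not fish-free (and 1 more) — no
F: only water and apple; none excluded — valid
G: only sesame seed, agar, and carrot; none excluded — keep
H: has honey, so not honey-free — reject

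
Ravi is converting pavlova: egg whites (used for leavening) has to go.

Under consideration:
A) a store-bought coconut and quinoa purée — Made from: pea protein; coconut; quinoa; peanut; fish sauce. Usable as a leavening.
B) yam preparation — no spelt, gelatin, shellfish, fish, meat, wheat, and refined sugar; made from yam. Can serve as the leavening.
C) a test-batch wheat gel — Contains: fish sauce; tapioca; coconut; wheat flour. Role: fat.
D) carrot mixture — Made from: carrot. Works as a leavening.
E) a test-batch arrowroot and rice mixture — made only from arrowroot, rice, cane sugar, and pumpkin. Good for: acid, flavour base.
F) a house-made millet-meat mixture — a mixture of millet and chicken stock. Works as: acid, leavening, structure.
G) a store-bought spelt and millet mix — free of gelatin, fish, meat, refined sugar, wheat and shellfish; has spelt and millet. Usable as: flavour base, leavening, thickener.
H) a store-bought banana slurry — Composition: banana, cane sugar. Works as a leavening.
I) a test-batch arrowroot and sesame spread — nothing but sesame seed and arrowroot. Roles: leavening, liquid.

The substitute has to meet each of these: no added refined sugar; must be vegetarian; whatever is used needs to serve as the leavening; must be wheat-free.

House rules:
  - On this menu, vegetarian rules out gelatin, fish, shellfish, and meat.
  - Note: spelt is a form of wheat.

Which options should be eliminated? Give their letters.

A: has fish sauce, so not vegetarian — no
B: wheat-free, vegetarian — valid
C: not usable as a leavening; has fish sauce, so not vegetarian (and 1 more) — reject
D: only carrot; none excluded — valid
E: not usable as a leavening; has cane sugar, so not no-added-sugar — no
F: has chicken stock, so not vegetarian — no
G: has spelt, so not wheat-free — reject
H: has cane sugar, so not no-added-sugar — out
I: vegetarian, wheat-free — keep

A, C, E, F, G, H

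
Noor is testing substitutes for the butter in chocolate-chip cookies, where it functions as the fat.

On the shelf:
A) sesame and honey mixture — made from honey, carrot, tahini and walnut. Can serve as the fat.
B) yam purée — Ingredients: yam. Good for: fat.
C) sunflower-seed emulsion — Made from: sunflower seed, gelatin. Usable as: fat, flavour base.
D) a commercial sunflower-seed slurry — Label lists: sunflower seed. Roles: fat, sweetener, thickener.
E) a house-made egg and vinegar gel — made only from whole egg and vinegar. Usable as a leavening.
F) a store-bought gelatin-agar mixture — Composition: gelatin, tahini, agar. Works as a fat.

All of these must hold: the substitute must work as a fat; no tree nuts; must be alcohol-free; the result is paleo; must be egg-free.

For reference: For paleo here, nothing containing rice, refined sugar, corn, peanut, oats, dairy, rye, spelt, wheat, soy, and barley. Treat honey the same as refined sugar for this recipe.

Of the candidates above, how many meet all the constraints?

4

A: has honey, so not paleo; has walnut, so not tree-nut-free — no
B: all constraints satisfied — valid
C: only gelatin and sunflower seed; none excluded — valid
D: no egg, paleo — OK
E: not usable as a fat; has whole egg, so not egg-free — out
F: works as a fat, paleo, no tree nuts — keep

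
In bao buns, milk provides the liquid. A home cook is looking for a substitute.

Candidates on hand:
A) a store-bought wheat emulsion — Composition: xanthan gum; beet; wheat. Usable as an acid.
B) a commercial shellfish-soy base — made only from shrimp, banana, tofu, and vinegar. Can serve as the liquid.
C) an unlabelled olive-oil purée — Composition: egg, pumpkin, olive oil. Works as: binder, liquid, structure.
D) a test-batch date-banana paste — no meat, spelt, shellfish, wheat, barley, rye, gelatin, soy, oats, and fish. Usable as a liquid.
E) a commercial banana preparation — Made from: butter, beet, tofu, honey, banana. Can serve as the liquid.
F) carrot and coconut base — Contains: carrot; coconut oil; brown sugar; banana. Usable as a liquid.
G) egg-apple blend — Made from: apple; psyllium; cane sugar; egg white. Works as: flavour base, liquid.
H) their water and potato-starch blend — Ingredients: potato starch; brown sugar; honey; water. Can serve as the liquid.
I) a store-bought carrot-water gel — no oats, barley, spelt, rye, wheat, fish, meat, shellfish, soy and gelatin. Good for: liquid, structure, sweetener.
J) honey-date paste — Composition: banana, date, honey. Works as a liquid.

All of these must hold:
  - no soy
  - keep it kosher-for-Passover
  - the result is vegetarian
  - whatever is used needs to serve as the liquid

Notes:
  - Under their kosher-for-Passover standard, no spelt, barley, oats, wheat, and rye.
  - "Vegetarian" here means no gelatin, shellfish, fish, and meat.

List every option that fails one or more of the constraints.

A, B, E

A: not usable as a liquid; has wheat, so not kosher-for-Passover — no
B: has shrimp, so not vegetarian; has tofu, so not soy-free — reject
C: every rule checks out — keep
D: nothing on the exclusion list — valid
E: has tofu, so not soy-free — no
F: coconut oil and brown sugar etc. — none of it excluded — keep
G: egg white and cane sugar etc. — none of it excluded — OK
H: honey and brown sugar etc. — none of it excluded — OK
I: works as a liquid, kosher-for-Passover, no soy — keep
J: only honey, banana and date; none excluded — keep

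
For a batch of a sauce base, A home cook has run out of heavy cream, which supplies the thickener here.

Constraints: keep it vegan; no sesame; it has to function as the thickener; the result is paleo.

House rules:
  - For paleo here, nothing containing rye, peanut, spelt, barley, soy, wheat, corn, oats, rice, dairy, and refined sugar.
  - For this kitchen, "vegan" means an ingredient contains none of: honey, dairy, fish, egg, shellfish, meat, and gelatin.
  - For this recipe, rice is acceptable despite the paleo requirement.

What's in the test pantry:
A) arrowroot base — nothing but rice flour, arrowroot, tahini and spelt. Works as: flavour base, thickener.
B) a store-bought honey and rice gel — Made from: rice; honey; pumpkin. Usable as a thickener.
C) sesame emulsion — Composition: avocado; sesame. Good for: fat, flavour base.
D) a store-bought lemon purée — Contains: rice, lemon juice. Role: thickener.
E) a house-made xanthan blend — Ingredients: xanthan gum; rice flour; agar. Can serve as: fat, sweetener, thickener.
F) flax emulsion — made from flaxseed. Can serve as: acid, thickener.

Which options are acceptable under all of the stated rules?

A: has spelt, so not paleo; has tahini, so not sesame-free — reject
B: has honey, so not vegan — out
C: not usable as a thickener; has sesame, so not sesame-free — no
D: rice is permitted under the paleo carve-out; nothing else excluded — keep
E: rice is permitted under the paleo carve-out; nothing else excluded — OK
F: all constraints satisfied — valid

D, E, F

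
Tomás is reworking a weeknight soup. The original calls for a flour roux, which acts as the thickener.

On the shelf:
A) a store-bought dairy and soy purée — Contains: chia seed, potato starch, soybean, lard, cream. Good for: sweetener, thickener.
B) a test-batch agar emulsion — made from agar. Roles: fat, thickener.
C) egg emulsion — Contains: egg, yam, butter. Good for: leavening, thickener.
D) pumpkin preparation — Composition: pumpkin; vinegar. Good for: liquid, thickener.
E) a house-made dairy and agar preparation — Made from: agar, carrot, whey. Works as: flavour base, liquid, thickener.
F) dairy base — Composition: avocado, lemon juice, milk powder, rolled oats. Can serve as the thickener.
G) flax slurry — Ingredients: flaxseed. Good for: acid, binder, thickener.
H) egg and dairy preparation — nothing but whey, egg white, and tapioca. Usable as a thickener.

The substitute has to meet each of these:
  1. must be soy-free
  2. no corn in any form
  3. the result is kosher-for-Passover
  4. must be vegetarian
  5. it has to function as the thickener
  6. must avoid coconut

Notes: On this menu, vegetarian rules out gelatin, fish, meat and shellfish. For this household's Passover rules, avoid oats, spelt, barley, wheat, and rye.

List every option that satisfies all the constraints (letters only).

A: has lard, so not vegetarian; has soybean, so not soy-free — no
B: no corn, vegetarian — OK
C: works as a thickener, no coconut, vegetarian — OK
D: works as a thickener, no corn, no coconut — valid
E: only whey, agar and carrot; none excluded — keep
F: has rolled oats, so not kosher-for-Passover — no
G: only flaxseed; none excluded — valid
H: only whey, egg white, and tapioca; none excluded — OK

B, C, D, E, G, H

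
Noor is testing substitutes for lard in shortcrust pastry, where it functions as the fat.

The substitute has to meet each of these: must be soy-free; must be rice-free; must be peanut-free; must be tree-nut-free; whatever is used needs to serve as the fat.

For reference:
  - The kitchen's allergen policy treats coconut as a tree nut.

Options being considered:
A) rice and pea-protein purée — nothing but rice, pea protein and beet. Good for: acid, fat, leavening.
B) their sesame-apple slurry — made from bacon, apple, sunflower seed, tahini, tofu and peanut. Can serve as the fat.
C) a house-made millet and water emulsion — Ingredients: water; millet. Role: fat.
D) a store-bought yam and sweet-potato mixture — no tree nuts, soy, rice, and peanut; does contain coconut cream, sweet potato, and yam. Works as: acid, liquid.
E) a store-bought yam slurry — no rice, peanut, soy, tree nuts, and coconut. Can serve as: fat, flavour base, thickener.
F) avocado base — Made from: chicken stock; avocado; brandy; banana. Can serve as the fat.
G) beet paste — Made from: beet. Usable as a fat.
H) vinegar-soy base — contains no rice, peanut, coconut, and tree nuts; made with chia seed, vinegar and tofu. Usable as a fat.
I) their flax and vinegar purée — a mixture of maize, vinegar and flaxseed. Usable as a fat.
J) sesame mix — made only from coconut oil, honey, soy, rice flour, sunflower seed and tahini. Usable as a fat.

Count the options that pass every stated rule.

5

A: has rice, so not rice-free — no
B: has peanut, so not peanut-free; has tofu, so not soy-free — out
C: only millet and water; none excluded — valid
D: not usable as a fat; has coconut cream, so not tree-nut-free — no
E: works as a fat, tree-nut-free, no peanut — OK
F: every rule checks out — OK
G: no soy, no rice — keep
H: has tofu, so not soy-free — out
I: all constraints satisfied — keep
J: has rice flour, so not rice-free; has coconut oil, so not tree-nut-free (and 1 more) — reject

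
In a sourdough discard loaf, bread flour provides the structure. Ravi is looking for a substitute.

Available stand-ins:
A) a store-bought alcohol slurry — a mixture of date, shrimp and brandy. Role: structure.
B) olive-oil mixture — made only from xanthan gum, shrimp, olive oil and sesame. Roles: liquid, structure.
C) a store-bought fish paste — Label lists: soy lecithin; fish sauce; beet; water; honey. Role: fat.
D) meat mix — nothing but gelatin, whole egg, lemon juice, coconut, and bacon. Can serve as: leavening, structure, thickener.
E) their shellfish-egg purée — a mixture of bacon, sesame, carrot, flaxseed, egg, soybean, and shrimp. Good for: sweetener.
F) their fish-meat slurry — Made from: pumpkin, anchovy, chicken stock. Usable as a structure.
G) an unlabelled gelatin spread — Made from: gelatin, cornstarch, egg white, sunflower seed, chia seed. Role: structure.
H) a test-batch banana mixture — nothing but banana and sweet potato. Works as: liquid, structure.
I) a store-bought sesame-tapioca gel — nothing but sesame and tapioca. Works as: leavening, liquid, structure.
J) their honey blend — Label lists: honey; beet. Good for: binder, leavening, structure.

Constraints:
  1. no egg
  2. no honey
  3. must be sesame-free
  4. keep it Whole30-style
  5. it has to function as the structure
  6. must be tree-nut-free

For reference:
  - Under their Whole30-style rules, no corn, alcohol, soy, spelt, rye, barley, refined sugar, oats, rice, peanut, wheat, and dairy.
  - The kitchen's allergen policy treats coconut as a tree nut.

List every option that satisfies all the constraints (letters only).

F, H

A: has brandy, so not Whole30-style — no
B: has sesame, so not sesame-free — reject
C: not usable as a structure; has soy lecithin, so not Whole30-style (and 1 more) — out
D: has coconut, so not tree-nut-free; has whole egg, so not egg-free — no
E: not usable as a structure; has soybean, so not Whole30-style (and 2 more) — out
F: only anchovy, chicken stock, and pumpkin; none excluded — OK
G: has cornstarch, so not Whole30-style; has egg white, so not egg-free — reject
H: no sesame, Whole30-style — keep
I: has sesame, so not sesame-free — no
J: has honey, so not honey-free — no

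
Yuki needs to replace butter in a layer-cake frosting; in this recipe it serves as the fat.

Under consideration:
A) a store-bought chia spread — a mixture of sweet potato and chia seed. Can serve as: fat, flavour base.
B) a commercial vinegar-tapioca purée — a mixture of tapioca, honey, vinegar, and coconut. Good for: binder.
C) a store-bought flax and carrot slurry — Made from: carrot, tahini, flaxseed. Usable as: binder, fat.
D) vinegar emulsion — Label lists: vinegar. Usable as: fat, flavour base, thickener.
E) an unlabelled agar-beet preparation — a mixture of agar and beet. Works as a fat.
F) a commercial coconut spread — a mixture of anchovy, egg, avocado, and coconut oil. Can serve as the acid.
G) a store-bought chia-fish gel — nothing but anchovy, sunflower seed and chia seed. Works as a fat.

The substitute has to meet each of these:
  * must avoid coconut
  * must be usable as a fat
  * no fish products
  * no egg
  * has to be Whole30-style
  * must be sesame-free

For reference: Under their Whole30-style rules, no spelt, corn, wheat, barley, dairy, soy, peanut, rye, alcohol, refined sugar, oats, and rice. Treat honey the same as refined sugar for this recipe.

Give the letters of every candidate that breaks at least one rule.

A: no coconut, no egg — valid
B: not usable as a fat; has honey, so not Whole30-style (and 1 more) — reject
C: has tahini, so not sesame-free — out
D: only vinegar; none excluded — OK
E: nothing on the exclusion list — keep
F: not usable as a fat; has egg, so not egg-free (and 2 more) — reject
G: has anchovy, so not fish-free — reject

B, C, F, G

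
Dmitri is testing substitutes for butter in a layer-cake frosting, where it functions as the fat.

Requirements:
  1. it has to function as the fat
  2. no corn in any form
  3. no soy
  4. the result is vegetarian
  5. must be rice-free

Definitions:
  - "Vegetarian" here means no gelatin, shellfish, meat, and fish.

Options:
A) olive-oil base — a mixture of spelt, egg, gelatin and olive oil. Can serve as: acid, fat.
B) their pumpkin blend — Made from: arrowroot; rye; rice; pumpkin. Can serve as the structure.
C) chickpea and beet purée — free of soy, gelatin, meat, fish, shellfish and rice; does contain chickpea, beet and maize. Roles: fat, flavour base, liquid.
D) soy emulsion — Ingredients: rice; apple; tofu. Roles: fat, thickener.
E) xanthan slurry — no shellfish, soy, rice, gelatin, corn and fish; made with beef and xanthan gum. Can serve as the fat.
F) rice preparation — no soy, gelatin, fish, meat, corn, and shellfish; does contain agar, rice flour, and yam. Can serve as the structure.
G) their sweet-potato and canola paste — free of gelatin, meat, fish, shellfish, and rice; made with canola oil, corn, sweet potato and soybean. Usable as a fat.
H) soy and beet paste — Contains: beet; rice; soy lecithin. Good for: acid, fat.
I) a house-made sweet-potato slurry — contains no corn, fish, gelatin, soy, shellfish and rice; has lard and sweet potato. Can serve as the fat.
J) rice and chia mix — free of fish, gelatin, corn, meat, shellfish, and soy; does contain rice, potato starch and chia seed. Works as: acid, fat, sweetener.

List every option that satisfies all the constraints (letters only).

A: has gelatin, so not vegetarian — reject
B: not usable as a fat; has rice, so not rice-free — no
C: has maize, so not corn-free — reject
D: has rice, so not rice-free; has tofu, so not soy-free — out
E: has beef, so not vegetarian — reject
F: not usable as a fat; has rice flour, so not rice-free — out
G: has corn, so not corn-free; has soybean, so not soy-free — out
H: has rice, so not rice-free; has soy lecithin, so not soy-free — out
I: has lard, so not vegetarian — no
J: has rice, so not rice-free — reject

none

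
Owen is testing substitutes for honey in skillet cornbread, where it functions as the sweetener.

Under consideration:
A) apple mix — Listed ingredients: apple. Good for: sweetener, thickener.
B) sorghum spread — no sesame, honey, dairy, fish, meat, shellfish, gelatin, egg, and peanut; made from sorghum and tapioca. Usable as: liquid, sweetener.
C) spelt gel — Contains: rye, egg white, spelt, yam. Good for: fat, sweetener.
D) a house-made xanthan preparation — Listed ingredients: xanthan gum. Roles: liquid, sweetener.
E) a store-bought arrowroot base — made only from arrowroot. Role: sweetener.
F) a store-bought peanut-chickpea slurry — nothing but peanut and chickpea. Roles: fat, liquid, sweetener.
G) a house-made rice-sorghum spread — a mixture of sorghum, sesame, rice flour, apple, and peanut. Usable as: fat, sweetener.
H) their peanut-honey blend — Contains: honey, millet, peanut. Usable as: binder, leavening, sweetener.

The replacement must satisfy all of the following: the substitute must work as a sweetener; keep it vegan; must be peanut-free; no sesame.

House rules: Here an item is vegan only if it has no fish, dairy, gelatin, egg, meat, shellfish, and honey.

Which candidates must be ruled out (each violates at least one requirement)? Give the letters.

C, F, G, H

A: only apple; none excluded — OK
B: works as a sweetener, vegan, no peanut — OK
C: has egg white, so not vegan — reject
D: no sesame, vegan — keep
E: all constraints satisfied — valid
F: has peanut, so not peanut-free — no
G: has peanut, so not peanut-free; has sesame, so not sesame-free — out
H: has honey, so not vegan; has peanut, so not peanut-free — reject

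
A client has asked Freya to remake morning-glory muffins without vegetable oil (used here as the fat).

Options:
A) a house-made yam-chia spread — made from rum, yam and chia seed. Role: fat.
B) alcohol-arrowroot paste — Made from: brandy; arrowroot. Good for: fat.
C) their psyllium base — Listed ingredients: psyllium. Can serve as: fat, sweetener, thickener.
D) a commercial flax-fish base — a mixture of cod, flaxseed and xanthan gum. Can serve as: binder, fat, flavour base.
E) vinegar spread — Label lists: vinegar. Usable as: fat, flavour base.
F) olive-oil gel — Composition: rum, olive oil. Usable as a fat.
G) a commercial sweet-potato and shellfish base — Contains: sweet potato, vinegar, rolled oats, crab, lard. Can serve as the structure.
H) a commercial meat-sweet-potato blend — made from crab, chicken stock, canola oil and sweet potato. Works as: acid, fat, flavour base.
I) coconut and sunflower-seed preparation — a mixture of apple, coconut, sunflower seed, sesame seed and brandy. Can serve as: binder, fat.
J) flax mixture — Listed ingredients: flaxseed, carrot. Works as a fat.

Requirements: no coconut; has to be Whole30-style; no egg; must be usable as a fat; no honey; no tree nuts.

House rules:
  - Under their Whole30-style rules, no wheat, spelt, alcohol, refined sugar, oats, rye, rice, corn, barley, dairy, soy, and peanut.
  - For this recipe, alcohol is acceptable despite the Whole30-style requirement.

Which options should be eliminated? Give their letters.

A: alcohol is permitted under the Whole30-style carve-out; nothing else excluded — valid
B: alcohol is permitted under the Whole30-style carve-out; nothing else excluded — valid
C: only psyllium; none excluded — valid
D: works as a fat, Whole30-style, no egg — OK
E: no tree nuts, no egg — keep
F: alcohol is permitted under the Whole30-style carve-out; nothing else excluded — keep
G: not usable as a fat; has rolled oats, so not Whole30-style — no
H: chicken stock and crab etc. — none of it excluded — valid
I: has coconut, so not coconut-free — out
J: all constraints satisfied — keep

G, I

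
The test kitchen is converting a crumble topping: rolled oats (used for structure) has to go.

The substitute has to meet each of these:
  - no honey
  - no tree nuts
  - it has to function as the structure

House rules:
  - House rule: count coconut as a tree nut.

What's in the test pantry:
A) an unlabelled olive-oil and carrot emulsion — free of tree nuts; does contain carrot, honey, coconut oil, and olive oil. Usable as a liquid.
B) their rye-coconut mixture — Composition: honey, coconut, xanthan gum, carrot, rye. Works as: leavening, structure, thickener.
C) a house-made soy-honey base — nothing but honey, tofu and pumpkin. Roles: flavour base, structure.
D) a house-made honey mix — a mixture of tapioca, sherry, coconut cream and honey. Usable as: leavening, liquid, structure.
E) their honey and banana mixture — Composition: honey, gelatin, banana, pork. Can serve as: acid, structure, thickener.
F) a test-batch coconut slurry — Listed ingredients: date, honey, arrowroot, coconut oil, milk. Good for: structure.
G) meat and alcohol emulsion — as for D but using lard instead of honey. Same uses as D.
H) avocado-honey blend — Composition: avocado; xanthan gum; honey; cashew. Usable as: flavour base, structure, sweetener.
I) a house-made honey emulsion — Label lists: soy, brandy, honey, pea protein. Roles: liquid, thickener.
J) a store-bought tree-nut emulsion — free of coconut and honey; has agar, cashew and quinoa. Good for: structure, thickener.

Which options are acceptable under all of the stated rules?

A: not usable as a structure; has honey, so not honey-free (and 1 more) — out
B: has honey, so not honey-free; has coconut, so not tree-nut-free — reject
C: has honey, so not honey-free — reject
D: has honey, so not honey-free; has coconut cream, so not tree-nut-free — out
E: has honey, so not honey-free — no
F: has honey, so not honey-free; has coconut oil, so not tree-nut-free — reject
G: has coconut cream, so not tree-nut-free — no
H: has honey, so not honey-free; has cashew, so not tree-nut-free — reject
I: not usable as a structure; has honey, so not honey-free — no
J: has cashew, so not tree-nut-free — reject

none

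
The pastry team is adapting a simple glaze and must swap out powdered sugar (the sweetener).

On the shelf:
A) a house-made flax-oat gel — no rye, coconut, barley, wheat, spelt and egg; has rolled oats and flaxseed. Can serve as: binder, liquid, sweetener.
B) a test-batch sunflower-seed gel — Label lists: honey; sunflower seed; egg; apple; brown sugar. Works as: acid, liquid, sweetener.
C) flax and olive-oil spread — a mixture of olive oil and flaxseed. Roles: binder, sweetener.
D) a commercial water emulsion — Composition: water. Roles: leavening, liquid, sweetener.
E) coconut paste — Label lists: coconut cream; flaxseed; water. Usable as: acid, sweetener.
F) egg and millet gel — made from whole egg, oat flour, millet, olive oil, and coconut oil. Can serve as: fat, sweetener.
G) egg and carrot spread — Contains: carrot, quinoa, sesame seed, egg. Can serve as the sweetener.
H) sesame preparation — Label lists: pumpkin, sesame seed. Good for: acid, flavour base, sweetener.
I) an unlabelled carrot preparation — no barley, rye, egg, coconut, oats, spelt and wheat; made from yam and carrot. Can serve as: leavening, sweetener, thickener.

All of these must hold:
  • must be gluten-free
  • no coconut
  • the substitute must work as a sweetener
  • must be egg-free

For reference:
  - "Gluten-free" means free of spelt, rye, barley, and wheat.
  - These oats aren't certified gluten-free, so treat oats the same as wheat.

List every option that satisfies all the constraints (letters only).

C, D, H, I

A: has rolled oats, so not gluten-free — out
B: has egg, so not egg-free — reject
C: gluten-free, no coconut — keep
D: no egg, gluten-free — valid
E: has coconut cream, so not coconut-free — no
F: has oat flour, so not gluten-free; has whole egg, so not egg-free (and 1 more) — out
G: has egg, so not egg-free — no
H: only sesame seed and pumpkin; none excluded — OK
I: works as a sweetener, no egg, no coconut — keep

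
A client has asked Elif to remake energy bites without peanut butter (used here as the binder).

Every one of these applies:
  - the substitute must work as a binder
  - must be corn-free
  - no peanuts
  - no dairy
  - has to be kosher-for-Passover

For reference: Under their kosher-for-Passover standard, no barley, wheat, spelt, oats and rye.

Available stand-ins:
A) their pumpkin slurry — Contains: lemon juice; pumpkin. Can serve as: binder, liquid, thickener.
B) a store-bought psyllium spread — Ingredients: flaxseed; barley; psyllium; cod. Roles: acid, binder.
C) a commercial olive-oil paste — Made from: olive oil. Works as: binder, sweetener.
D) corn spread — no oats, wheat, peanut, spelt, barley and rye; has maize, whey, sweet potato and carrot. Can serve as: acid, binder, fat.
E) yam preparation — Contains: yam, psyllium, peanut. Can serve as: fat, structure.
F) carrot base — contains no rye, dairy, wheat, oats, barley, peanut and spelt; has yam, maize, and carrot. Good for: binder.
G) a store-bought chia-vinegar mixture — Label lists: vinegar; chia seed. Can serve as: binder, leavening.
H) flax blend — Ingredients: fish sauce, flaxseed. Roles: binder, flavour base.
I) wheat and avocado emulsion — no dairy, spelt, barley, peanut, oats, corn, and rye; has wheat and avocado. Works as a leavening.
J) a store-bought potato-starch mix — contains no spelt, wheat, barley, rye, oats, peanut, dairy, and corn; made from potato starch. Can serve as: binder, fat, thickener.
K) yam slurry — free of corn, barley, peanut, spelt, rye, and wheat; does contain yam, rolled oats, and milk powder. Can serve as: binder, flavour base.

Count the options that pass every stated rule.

5

A: nothing on the exclusion list — keep
B: has barley, so not kosher-for-Passover — out
C: only olive oil; none excluded — valid
D: has whey, so not dairy-free; has maize, so not corn-free — reject
E: not usable as a binder; has peanut, so not peanut-free — no
F: has maize, so not corn-free — reject
G: only chia seed and vinegar; none excluded — keep
H: works as a binder, no peanut, no dairy — valid
I: not usable as a binder; has wheat, so not kosher-for-Passover — out
J: works as a binder, no peanut, no corn — OK
K: has rolled oats, so not kosher-for-Passover; has milk powder, so not dairy-free — reject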